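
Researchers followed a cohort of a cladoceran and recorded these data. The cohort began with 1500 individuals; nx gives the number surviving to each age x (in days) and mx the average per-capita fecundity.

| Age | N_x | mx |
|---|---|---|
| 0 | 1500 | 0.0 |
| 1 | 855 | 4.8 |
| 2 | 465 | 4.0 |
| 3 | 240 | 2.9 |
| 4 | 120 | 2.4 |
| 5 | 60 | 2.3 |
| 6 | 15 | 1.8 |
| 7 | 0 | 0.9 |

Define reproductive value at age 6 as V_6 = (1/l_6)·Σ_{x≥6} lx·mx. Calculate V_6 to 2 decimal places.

1.80

lx = nx/n0 = nx/1500: 1, 0.57, 0.31, 0.16, 0.08, 0.04, 0.01, 0
lx·mx for x ≥ 6: 0.018, 0 → sum = 0.018
V_6 = 0.018 / l_6 = 0.018 / 0.01 = 1.8 → 1.80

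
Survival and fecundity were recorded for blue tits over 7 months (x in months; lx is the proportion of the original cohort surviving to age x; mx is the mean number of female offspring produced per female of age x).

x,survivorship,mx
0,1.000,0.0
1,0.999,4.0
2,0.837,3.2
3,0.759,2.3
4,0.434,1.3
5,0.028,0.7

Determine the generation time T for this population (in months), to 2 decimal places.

1.88

lx·mx: 0, 3.996, 2.6784, 1.7457, 0.5642, 0.0196 → R0 = 9.0039
x·lx·mx: 0, 3.996, 5.3568, 5.2371, 2.2568, 0.098 → Σ = 16.9447
T = 16.9447 / 9.0039 = 1.881929… → 1.88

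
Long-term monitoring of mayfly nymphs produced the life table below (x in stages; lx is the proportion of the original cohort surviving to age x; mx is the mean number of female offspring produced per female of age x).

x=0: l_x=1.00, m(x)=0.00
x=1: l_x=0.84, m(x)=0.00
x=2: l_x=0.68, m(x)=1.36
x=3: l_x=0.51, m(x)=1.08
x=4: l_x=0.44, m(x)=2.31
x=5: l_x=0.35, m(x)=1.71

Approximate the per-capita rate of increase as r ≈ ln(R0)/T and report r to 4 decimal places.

0.3302

R0 = Σ lx·mx = 0 + 0 + 0.9248 + 0.5508 + 1.0164 + 0.5985 = 3.0905
Σ x·lx·mx = 10.5601; T = 10.5601/3.0905 = 3.41696…
r ≈ ln(R0)/T = ln(3.0905)/3.41696… = 0.330216… → 0.3302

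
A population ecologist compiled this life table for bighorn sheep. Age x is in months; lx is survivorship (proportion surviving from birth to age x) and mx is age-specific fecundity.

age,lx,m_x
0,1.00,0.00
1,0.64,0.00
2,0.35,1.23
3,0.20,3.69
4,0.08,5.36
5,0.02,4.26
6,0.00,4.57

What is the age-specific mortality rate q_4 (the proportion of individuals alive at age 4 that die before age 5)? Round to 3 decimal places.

q_4 = (l_4 − l_5) / l_4 = (0.08 − 0.02) / 0.08
     = 0.06 / 0.08 = 0.75 → 0.750

0.750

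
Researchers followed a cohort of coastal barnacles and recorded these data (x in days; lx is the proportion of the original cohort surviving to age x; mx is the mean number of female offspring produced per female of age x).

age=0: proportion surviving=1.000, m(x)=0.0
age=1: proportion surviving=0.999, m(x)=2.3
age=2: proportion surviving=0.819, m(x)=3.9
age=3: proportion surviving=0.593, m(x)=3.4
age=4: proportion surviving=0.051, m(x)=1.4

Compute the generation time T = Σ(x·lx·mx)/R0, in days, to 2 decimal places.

lx·mx: 0, 2.2977, 3.1941, 2.0162, 0.0714 → R0 = 7.5794
x·lx·mx: 0, 2.2977, 6.3882, 6.0486, 0.2856 → Σ = 15.0201
T = 15.0201 / 7.5794 = 1.9817… → 1.98

1.98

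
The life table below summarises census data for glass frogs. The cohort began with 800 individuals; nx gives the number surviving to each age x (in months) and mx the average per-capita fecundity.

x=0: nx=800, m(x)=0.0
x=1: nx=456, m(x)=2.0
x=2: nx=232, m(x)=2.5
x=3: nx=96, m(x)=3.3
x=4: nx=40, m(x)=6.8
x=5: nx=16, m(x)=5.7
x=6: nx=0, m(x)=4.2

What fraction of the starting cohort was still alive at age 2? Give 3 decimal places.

0.290

l_2 = n_2/n_0 = 232/800 = 0.29 → 0.290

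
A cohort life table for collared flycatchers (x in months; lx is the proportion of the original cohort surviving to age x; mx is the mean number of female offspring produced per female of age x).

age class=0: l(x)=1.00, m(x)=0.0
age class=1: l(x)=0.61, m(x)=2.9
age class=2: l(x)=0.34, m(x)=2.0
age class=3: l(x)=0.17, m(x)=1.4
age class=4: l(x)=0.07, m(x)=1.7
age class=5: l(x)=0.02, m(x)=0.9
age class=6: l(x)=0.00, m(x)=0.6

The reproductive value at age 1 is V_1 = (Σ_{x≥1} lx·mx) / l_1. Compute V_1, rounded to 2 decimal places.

lx·mx for x ≥ 1: 1.769, 0.68, 0.238, 0.119, 0.018, 0 → sum = 2.824
V_1 = 2.824 / l_1 = 2.824 / 0.61 = 4.629508… → 4.63

4.63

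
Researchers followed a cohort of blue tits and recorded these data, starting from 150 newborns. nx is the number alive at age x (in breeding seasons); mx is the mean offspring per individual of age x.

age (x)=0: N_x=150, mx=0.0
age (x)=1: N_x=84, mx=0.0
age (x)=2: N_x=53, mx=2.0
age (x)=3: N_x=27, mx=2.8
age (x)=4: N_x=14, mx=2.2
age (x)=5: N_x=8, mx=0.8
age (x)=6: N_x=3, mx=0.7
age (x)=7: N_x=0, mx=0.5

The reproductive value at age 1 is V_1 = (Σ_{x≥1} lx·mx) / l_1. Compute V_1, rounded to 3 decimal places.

lx = nx/n0 = nx/150: 1, 0.56, 0.35333…, 0.18, 0.09333…, 0.05333…, 0.02, 0
lx·mx for x ≥ 1: 0, 0.706667…, 0.504, 0.205333…, 0.042667…, 0.014, 0 → sum = 1.472667…
V_1 = 1.472667… / l_1 = 1.472667… / 0.56 = 2.629762… → 2.630

2.630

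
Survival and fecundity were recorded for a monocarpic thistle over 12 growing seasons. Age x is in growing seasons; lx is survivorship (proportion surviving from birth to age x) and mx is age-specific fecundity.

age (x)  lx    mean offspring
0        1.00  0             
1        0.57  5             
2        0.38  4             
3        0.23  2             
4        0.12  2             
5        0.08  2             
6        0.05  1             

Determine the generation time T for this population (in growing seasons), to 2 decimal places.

lx·mx: 0, 2.85, 1.52, 0.46, 0.24, 0.16, 0.05 → R0 = 5.28
x·lx·mx: 0, 2.85, 3.04, 1.38, 0.96, 0.8, 0.3 → Σ = 9.33
T = 9.33 / 5.28 = 1.767045… → 1.77

1.77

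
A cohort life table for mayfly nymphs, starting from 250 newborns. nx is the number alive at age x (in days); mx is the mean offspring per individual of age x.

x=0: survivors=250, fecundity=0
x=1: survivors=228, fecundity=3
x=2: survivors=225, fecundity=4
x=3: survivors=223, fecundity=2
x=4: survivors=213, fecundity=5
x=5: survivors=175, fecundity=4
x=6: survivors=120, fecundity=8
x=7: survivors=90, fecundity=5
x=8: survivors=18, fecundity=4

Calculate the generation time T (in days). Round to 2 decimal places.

3.99

lx = nx/n0 = nx/250: 1, 0.912, 0.9, 0.892, 0.852, 0.7, 0.48, 0.36, 0.072
lx·mx: 0, 2.736, 3.6, 1.784, 4.26, 2.8, 3.84, 1.8, 0.288 → R0 = 21.108
x·lx·mx: 0, 2.736, 7.2, 5.352, 17.04, 14, 23.04, 12.6, 2.304 → Σ = 84.272
T = 84.272 / 21.108 = 3.99242… → 3.99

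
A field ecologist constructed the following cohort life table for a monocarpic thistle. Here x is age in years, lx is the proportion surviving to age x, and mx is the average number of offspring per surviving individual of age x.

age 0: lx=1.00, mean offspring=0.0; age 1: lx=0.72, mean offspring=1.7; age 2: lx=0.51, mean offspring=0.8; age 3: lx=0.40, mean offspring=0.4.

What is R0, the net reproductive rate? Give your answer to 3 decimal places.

lx·mx by age: 0, 1.224, 0.408, 0.16
R0 = Σ lx·mx = 1.792 → 1.792

1.792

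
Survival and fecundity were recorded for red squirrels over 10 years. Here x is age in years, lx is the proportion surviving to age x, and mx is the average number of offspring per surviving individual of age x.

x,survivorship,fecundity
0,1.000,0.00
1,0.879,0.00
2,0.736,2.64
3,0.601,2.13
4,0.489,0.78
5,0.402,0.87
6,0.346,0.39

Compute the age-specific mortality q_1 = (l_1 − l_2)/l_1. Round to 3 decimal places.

0.163

q_1 = (l_1 − l_2) / l_1 = (0.879 − 0.736) / 0.879
     = 0.143 / 0.879 = 0.162685… → 0.163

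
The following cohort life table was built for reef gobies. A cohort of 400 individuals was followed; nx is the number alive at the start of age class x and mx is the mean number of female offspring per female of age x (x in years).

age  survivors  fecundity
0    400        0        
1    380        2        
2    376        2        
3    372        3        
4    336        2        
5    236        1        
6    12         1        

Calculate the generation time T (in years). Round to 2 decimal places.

2.69

lx = nx/n0 = nx/400: 1, 0.95, 0.94, 0.93, 0.84, 0.59, 0.03
lx·mx: 0, 1.9, 1.88, 2.79, 1.68, 0.59, 0.03 → R0 = 8.87
x·lx·mx: 0, 1.9, 3.76, 8.37, 6.72, 2.95, 0.18 → Σ = 23.88
T = 23.88 / 8.87 = 2.692221… → 2.69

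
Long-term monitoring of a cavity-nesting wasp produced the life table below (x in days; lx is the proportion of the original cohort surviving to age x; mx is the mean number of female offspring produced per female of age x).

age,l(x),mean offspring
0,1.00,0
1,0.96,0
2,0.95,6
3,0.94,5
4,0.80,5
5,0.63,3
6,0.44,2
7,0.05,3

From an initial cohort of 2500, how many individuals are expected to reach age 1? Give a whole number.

2400

Expected survivors = N0 · l_1 = 2500 × 0.96 = 2400 → 2400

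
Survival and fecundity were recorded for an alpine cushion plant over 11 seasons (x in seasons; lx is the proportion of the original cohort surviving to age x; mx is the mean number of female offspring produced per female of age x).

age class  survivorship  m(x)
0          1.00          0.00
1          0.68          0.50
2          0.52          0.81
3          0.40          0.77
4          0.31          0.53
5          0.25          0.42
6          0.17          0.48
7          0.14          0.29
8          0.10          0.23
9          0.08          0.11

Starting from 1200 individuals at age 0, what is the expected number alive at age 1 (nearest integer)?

Expected survivors = N0 · l_1 = 1200 × 0.68 = 816 → 816

816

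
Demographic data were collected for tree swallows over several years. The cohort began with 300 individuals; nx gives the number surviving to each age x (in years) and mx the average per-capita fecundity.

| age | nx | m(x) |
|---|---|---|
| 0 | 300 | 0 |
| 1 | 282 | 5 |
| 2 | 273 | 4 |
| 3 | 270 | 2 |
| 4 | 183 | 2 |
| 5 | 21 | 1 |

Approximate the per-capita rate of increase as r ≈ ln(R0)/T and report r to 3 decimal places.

lx = nx/n0 = nx/300: 1, 0.94, 0.91, 0.9, 0.61, 0.07
R0 = Σ lx·mx = 0 + 4.7 + 3.64 + 1.8 + 1.22 + 0.07 = 11.43
Σ x·lx·mx = 22.61; T = 22.61/11.43 = 1.97813…
r ≈ ln(R0)/T = ln(11.43)/1.97813… = 1.23159… → 1.232

1.232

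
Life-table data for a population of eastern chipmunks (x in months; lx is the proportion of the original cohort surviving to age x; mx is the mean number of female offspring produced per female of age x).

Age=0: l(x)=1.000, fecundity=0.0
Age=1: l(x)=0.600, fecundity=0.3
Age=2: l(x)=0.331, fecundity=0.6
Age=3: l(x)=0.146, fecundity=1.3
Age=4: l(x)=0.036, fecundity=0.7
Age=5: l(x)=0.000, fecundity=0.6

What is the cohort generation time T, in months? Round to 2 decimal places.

lx·mx: 0, 0.18, 0.1986, 0.1898, 0.0252, 0 → R0 = 0.5936
x·lx·mx: 0, 0.18, 0.3972, 0.5694, 0.1008, 0 → Σ = 1.2474
T = 1.2474 / 0.5936 = 2.101415… → 2.10

2.10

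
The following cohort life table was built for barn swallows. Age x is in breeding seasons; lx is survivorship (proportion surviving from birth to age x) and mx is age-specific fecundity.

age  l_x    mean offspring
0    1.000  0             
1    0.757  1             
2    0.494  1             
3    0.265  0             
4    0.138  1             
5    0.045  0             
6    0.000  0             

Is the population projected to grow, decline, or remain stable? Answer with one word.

R0 = Σ lx·mx = 0 + 0.757 + 0.494 + 0 + 0.138 + 0 + 0 = 1.389
R0 > 1, so the population is growing.

growing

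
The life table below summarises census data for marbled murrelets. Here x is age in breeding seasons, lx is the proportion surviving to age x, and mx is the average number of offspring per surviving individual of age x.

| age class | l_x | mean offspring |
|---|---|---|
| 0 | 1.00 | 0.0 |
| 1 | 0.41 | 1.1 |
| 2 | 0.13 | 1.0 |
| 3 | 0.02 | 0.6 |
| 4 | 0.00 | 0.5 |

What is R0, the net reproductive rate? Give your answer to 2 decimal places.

lx·mx by age: 0, 0.451, 0.13, 0.012, 0
R0 = Σ lx·mx = 0.593 → 0.59

0.59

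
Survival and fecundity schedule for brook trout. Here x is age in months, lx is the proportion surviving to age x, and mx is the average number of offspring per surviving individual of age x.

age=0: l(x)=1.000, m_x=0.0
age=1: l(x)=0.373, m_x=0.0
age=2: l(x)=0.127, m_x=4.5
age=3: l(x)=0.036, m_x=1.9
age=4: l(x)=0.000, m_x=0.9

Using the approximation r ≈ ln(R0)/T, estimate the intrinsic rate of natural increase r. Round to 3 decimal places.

R0 = Σ lx·mx = 0 + 0 + 0.5715 + 0.0684 + 0 = 0.6399
Σ x·lx·mx = 1.3482; T = 1.3482/0.6399 = 2.10689…
r ≈ ln(R0)/T = ln(0.6399)/2.10689… = -0.2119… → -0.212

-0.212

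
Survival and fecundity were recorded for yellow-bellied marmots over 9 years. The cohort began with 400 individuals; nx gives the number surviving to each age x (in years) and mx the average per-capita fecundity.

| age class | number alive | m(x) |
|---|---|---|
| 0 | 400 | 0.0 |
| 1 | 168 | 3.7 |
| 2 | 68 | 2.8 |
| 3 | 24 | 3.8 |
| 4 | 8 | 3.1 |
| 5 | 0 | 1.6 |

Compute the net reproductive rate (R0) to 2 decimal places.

lx = nx/n0 = nx/400: 1, 0.42, 0.17, 0.06, 0.02, 0
lx·mx by age: 0, 1.554, 0.476, 0.228, 0.062, 0
R0 = Σ lx·mx = 2.32 → 2.32

2.32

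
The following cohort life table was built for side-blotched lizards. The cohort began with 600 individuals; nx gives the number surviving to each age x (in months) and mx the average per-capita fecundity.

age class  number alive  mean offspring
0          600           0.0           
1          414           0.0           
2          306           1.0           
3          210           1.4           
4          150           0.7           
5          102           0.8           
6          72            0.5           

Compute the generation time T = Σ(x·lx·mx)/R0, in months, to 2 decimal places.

3.09

lx = nx/n0 = nx/600: 1, 0.69, 0.51, 0.35, 0.25, 0.17, 0.12
lx·mx: 0, 0, 0.51, 0.49, 0.175, 0.136, 0.06 → R0 = 1.371
x·lx·mx: 0, 0, 1.02, 1.47, 0.7, 0.68, 0.36 → Σ = 4.23
T = 4.23 / 1.371 = 3.085339… → 3.09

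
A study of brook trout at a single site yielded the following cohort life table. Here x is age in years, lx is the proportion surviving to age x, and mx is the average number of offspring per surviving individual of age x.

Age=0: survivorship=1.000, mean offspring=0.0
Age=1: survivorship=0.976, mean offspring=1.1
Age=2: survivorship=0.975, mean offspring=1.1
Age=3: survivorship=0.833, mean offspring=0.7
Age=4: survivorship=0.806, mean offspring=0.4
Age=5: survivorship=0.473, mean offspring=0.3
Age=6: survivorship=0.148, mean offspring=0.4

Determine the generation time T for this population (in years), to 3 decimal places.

lx·mx: 0, 1.0736, 1.0725, 0.5831, 0.3224, 0.1419, 0.0592 → R0 = 3.2527
x·lx·mx: 0, 1.0736, 2.145, 1.7493, 1.2896, 0.7095, 0.3552 → Σ = 7.3222
T = 7.3222 / 3.2527 = 2.251114… → 2.251

2.251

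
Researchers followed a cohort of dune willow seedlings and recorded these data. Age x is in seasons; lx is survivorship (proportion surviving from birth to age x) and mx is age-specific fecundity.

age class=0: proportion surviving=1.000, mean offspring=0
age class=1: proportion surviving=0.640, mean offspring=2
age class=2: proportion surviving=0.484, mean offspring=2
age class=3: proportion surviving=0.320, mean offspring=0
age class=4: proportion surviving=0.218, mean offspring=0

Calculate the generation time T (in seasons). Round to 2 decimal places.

lx·mx: 0, 1.28, 0.968, 0, 0 → R0 = 2.248
x·lx·mx: 0, 1.28, 1.936, 0, 0 → Σ = 3.216
T = 3.216 / 2.248 = 1.430605… → 1.43

1.43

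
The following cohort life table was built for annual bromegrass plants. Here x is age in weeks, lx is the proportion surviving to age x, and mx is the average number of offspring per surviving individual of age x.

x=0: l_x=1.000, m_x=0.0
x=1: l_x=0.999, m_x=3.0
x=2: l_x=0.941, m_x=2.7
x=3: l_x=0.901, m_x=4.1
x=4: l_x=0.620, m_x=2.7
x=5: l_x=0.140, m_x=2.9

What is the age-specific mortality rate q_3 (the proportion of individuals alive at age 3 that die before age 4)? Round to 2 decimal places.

q_3 = (l_3 − l_4) / l_3 = (0.901 − 0.62) / 0.901
     = 0.281 / 0.901 = 0.311876… → 0.31

0.31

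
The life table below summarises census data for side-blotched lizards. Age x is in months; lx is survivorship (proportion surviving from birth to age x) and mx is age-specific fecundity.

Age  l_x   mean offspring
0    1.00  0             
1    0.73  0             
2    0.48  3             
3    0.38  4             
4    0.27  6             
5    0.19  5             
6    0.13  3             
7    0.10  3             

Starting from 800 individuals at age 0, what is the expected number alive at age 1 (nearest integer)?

584

Expected survivors = N0 · l_1 = 800 × 0.73 = 584 → 584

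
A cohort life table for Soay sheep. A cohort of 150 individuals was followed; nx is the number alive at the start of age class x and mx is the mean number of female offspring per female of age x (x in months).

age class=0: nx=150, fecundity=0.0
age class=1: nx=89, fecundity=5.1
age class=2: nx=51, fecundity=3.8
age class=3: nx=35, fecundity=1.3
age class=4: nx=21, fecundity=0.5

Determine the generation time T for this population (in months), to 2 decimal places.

lx = nx/n0 = nx/150: 1, 0.59333…, 0.34, 0.23333…, 0.14
lx·mx: 0, 3.026…, 1.292, 0.303333…, 0.07 → R0 = 4.691333…
x·lx·mx: 0, 3.026…, 2.584, 0.91…, 0.28 → Σ = 6.8…
T = 6.8… / 4.691333… = 1.449481… → 1.45

1.45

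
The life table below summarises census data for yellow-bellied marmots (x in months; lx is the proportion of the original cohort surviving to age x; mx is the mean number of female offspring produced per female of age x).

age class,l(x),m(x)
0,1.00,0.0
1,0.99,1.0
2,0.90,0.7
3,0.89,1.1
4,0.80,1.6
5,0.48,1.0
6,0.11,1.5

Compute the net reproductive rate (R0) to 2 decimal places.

4.52

lx·mx by age: 0, 0.99, 0.63, 0.979, 1.28, 0.48, 0.165
R0 = Σ lx·mx = 4.524 → 4.52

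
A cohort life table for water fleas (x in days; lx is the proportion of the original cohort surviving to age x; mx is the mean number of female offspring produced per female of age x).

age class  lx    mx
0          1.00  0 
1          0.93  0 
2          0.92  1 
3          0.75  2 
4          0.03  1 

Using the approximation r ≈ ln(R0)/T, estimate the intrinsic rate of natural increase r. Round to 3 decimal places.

0.340

R0 = Σ lx·mx = 0 + 0 + 0.92 + 1.5 + 0.03 = 2.45
Σ x·lx·mx = 6.46; T = 6.46/2.45 = 2.63673…
r ≈ ln(R0)/T = ln(2.45)/2.63673… = 0.33985… → 0.340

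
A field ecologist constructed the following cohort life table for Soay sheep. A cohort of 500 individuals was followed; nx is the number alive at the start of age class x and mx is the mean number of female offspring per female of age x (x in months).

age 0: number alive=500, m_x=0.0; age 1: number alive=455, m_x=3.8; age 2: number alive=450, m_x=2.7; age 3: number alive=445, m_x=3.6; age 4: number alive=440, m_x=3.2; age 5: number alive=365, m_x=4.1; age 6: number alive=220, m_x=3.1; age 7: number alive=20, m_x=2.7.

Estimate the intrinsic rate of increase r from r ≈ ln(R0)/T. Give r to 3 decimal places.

0.862

lx = nx/n0 = nx/500: 1, 0.91, 0.9, 0.89, 0.88, 0.73, 0.44, 0.04
R0 = Σ lx·mx = 0 + 3.458 + 2.43 + 3.204 + 2.816 + 2.993 + 1.364 + 0.108 = 16.373
Σ x·lx·mx = 53.099; T = 53.099/16.373 = 3.24308…
r ≈ ln(R0)/T = ln(16.373)/3.24308… = 0.86203… → 0.862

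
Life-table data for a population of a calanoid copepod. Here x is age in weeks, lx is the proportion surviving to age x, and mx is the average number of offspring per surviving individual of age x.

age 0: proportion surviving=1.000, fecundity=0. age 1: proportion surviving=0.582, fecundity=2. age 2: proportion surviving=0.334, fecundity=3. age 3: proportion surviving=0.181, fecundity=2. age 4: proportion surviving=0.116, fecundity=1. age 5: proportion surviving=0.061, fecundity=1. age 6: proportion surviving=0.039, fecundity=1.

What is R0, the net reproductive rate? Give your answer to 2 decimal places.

2.74

lx·mx by age: 0, 1.164, 1.002, 0.362, 0.116, 0.061, 0.039
R0 = Σ lx·mx = 2.744 → 2.74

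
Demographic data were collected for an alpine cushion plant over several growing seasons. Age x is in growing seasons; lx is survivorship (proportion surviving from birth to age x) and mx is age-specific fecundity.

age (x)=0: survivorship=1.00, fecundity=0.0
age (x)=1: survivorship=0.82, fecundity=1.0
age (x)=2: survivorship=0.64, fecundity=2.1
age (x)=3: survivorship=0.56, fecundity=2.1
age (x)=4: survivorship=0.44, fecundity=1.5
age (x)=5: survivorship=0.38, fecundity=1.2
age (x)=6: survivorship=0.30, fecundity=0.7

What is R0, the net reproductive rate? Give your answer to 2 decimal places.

lx·mx by age: 0, 0.82, 1.344, 1.176, 0.66, 0.456, 0.21
R0 = Σ lx·mx = 4.666 → 4.67

4.67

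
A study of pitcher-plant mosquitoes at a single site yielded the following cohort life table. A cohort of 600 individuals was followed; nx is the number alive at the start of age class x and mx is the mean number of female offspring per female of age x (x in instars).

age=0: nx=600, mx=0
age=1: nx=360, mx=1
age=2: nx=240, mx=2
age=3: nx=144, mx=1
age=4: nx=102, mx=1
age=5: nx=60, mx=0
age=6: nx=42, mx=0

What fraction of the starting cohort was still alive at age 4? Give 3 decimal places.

l_4 = n_4/n_0 = 102/600 = 0.17 → 0.170

0.170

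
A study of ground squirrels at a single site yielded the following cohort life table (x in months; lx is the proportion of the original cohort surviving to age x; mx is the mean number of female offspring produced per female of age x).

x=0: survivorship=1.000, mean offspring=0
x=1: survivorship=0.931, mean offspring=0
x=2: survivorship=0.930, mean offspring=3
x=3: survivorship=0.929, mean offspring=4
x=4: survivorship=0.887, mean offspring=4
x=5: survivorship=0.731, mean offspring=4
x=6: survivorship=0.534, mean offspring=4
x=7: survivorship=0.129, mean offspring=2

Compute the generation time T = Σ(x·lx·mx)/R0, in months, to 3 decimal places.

3.914

lx·mx: 0, 0, 2.79, 3.716, 3.548, 2.924, 2.136, 0.258 → R0 = 15.372
x·lx·mx: 0, 0, 5.58, 11.148, 14.192, 14.62, 12.816, 1.806 → Σ = 60.162
T = 60.162 / 15.372 = 3.913739… → 3.914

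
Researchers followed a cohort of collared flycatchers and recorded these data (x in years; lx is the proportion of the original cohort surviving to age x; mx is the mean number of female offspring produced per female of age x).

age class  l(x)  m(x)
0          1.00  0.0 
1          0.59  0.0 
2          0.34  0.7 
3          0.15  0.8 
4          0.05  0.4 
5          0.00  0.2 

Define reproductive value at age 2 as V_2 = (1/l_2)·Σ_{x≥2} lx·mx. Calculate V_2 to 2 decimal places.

lx·mx for x ≥ 2: 0.238, 0.12, 0.02, 0 → sum = 0.378
V_2 = 0.378 / l_2 = 0.378 / 0.34 = 1.111765… → 1.11

1.11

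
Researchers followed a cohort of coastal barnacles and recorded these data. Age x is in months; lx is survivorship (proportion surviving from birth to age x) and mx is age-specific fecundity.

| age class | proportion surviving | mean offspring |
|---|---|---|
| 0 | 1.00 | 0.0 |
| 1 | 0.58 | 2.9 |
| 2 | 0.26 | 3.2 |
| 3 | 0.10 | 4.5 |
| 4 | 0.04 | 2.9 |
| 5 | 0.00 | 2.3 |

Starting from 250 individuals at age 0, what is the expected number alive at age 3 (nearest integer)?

25

Expected survivors = N0 · l_3 = 250 × 0.10 = 25 → 25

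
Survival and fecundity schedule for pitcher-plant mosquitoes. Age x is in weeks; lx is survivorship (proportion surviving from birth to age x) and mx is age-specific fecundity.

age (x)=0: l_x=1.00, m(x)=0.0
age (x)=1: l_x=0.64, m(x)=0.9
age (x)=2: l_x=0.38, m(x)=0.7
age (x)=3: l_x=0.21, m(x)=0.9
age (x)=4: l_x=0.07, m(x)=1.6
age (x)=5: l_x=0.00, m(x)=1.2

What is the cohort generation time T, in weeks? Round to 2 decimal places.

lx·mx: 0, 0.576, 0.266, 0.189, 0.112, 0 → R0 = 1.143
x·lx·mx: 0, 0.576, 0.532, 0.567, 0.448, 0 → Σ = 2.123
T = 2.123 / 1.143 = 1.857393… → 1.86

1.86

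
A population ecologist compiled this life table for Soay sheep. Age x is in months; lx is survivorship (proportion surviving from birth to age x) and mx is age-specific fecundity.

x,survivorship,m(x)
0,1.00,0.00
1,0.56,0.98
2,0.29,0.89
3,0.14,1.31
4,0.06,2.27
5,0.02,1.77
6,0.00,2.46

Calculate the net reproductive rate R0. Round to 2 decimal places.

1.16

lx·mx by age: 0, 0.5488, 0.2581, 0.1834, 0.1362, 0.0354, 0
R0 = Σ lx·mx = 1.1619 → 1.16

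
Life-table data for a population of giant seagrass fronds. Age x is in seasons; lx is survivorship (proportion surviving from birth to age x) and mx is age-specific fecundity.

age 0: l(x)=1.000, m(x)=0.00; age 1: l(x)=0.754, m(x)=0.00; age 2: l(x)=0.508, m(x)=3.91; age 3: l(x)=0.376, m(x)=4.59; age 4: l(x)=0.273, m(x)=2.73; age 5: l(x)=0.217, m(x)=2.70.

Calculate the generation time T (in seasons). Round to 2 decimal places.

lx·mx: 0, 0, 1.98628, 1.72584, 0.74529, 0.5859 → R0 = 5.04331
x·lx·mx: 0, 0, 3.97256, 5.17752, 2.98116, 2.9295 → Σ = 15.06074
T = 15.06074 / 5.04331 = 2.986281… → 2.99

2.99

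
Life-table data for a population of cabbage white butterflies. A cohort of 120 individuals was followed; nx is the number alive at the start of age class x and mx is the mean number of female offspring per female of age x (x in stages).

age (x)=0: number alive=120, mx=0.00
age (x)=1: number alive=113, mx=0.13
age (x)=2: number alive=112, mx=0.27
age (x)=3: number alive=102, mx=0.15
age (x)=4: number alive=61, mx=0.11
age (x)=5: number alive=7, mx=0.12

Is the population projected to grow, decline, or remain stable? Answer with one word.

declining

lx = nx/n0 = nx/120: 1, 0.94167…, 0.93333…, 0.85, 0.50833…, 0.05833…
R0 = Σ lx·mx = 0 + 0.122417… + 0.252… + 0.1275 + 0.055917… + 0.007… = 0.564833…
R0 < 1, so the population is declining.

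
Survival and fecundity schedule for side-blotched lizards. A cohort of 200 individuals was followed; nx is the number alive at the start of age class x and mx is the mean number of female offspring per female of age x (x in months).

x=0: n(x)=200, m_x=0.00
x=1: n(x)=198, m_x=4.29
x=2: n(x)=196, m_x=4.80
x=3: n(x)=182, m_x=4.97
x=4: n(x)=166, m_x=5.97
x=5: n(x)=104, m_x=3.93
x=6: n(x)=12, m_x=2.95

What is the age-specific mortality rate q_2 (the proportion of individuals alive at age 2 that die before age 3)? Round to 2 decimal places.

lx = nx/n0 = nx/200: 1, 0.99, 0.98, 0.91, 0.83, 0.52, 0.06
q_2 = (l_2 − l_3) / l_2 = (0.98 − 0.91) / 0.98
     = 0.07 / 0.98 = 0.071429… → 0.07

0.07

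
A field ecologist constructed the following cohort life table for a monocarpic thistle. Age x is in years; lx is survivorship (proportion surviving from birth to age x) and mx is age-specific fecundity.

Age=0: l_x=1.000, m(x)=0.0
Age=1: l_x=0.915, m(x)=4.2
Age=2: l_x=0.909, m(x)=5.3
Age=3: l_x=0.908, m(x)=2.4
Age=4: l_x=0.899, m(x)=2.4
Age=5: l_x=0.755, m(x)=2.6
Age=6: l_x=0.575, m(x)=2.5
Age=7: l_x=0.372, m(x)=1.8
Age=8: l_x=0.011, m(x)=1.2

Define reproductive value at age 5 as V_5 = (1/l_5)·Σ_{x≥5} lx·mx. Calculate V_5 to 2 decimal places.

lx·mx for x ≥ 5: 1.963, 1.4375, 0.6696, 0.0132 → sum = 4.0833
V_5 = 4.0833 / l_5 = 4.0833 / 0.755 = 5.408344… → 5.41

5.41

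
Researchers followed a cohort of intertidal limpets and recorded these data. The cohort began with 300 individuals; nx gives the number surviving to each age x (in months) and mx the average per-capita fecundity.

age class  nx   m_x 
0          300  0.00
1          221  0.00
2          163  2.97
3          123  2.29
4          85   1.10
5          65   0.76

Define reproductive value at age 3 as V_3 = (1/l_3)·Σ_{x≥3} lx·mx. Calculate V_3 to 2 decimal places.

3.45

lx = nx/n0 = nx/300: 1, 0.73667…, 0.54333…, 0.41, 0.28333…, 0.21667…
lx·mx for x ≥ 3: 0.9389, 0.311667…, 0.164667… → sum = 1.415233…
V_3 = 1.415233… / l_3 = 1.415233… / 0.41 = 3.451789… → 3.45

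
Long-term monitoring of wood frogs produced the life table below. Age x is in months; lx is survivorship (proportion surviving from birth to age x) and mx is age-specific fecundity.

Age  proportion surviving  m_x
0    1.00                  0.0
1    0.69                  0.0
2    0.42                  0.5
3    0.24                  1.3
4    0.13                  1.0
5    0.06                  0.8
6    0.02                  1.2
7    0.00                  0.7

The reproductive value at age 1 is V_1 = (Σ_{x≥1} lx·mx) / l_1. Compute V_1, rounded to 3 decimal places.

1.049

lx·mx for x ≥ 1: 0, 0.21, 0.312, 0.13, 0.048, 0.024, 0 → sum = 0.724
V_1 = 0.724 / l_1 = 0.724 / 0.69 = 1.049275… → 1.049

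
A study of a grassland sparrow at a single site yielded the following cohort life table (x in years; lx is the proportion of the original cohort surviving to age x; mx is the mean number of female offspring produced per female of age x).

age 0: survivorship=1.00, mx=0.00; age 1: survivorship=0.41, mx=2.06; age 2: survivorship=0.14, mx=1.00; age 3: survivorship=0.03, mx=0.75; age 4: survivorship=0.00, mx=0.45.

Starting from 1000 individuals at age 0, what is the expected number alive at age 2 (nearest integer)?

Expected survivors = N0 · l_2 = 1000 × 0.14 = 140 → 140

140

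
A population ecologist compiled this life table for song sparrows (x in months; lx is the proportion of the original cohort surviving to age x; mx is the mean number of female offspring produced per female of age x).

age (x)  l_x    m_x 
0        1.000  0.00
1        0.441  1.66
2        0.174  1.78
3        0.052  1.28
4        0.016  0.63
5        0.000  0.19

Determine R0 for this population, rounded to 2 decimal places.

1.12

lx·mx by age: 0, 0.73206, 0.30972, 0.06656, 0.01008, 0
R0 = Σ lx·mx = 1.11842 → 1.12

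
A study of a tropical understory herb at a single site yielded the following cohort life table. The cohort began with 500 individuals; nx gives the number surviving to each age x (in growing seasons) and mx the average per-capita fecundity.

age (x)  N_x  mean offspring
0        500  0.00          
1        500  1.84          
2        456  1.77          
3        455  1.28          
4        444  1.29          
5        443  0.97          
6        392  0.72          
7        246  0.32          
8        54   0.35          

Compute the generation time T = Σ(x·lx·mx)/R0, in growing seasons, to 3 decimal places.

3.011

lx = nx/n0 = nx/500: 1, 1, 0.912, 0.91, 0.888, 0.886, 0.784, 0.492, 0.108
lx·mx: 0, 1.84, 1.61424, 1.1648, 1.14552, 0.85942, 0.56448, 0.15744, 0.0378 → R0 = 7.3837
x·lx·mx: 0, 1.84, 3.22848, 3.4944, 4.58208, 4.2971, 3.38688, 1.10208, 0.3024 → Σ = 22.23342
T = 22.23342 / 7.3837 = 3.011149… → 3.011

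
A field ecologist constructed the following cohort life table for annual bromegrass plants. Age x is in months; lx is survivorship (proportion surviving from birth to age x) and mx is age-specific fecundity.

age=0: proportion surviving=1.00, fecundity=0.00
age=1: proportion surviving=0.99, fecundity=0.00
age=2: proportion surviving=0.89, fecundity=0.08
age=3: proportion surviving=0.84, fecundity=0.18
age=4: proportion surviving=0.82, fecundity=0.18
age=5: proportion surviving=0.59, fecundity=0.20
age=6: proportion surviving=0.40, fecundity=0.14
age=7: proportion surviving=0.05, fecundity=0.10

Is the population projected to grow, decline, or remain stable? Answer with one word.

declining

R0 = Σ lx·mx = 0 + 0 + 0.0712 + 0.1512 + 0.1476 + 0.118 + 0.056 + 0.005 = 0.549
R0 < 1, so the population is declining.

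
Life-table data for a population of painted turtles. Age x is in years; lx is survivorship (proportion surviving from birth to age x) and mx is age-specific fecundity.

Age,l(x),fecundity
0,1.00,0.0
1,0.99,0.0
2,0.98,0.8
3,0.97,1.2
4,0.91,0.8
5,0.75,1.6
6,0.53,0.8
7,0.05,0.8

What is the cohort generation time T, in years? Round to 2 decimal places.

3.87

lx·mx: 0, 0, 0.784, 1.164, 0.728, 1.2, 0.424, 0.04 → R0 = 4.34
x·lx·mx: 0, 0, 1.568, 3.492, 2.912, 6, 2.544, 0.28 → Σ = 16.796
T = 16.796 / 4.34 = 3.870046… → 3.87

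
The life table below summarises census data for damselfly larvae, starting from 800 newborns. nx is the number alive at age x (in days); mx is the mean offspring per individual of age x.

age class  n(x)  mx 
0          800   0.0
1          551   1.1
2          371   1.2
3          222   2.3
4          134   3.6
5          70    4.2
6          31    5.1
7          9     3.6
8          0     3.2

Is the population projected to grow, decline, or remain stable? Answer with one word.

growing

lx = nx/n0 = nx/800: 1, 0.68875, 0.46375, 0.2775, 0.1675, 0.0875, 0.03875, 0.01125, 0
R0 = Σ lx·mx = 0 + 0.757625 + 0.5565 + 0.63825 + 0.603 + 0.3675 + 0.197625 + 0.0405 + 0 = 3.161
R0 > 1, so the population is growing.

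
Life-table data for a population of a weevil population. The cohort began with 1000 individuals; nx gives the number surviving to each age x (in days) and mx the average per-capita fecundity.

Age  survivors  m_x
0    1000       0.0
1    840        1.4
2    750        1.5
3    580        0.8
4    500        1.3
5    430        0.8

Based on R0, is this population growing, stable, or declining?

lx = nx/n0 = nx/1000: 1, 0.84, 0.75, 0.58, 0.5, 0.43
R0 = Σ lx·mx = 0 + 1.176 + 1.125 + 0.464 + 0.65 + 0.344 = 3.759
R0 > 1, so the population is growing.

growing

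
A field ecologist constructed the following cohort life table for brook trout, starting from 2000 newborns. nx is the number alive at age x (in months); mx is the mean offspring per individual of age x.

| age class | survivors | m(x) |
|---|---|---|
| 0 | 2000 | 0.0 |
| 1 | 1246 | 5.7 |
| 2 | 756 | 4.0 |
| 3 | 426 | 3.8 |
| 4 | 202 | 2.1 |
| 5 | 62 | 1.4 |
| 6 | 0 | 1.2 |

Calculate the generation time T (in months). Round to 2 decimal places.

1.64

lx = nx/n0 = nx/2000: 1, 0.623, 0.378, 0.213, 0.101, 0.031, 0
lx·mx: 0, 3.5511, 1.512, 0.8094, 0.2121, 0.0434, 0 → R0 = 6.128
x·lx·mx: 0, 3.5511, 3.024, 2.4282, 0.8484, 0.217, 0 → Σ = 10.0687
T = 10.0687 / 6.128 = 1.643065… → 1.64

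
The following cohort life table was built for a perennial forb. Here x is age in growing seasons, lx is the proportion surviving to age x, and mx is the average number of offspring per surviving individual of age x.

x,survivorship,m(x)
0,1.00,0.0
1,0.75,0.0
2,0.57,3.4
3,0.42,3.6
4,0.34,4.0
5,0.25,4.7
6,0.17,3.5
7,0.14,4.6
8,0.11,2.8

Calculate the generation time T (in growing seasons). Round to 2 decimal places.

lx·mx: 0, 0, 1.938, 1.512, 1.36, 1.175, 0.595, 0.644, 0.308 → R0 = 7.532
x·lx·mx: 0, 0, 3.876, 4.536, 5.44, 5.875, 3.57, 4.508, 2.464 → Σ = 30.269
T = 30.269 / 7.532 = 4.01872… → 4.02

4.02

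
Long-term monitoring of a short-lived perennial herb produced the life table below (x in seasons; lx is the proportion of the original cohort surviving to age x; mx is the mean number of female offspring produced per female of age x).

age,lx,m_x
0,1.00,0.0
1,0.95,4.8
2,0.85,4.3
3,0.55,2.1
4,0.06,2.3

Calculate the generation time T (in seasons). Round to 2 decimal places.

1.67

lx·mx: 0, 4.56, 3.655, 1.155, 0.138 → R0 = 9.508
x·lx·mx: 0, 4.56, 7.31, 3.465, 0.552 → Σ = 15.887
T = 15.887 / 9.508 = 1.670909… → 1.67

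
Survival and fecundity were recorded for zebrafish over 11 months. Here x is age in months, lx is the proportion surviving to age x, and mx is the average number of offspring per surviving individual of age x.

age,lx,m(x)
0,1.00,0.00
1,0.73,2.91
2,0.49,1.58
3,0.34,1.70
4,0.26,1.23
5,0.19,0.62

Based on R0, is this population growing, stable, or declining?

growing

R0 = Σ lx·mx = 0 + 2.1243 + 0.7742 + 0.578 + 0.3198 + 0.1178 = 3.9141
R0 > 1, so the population is growing.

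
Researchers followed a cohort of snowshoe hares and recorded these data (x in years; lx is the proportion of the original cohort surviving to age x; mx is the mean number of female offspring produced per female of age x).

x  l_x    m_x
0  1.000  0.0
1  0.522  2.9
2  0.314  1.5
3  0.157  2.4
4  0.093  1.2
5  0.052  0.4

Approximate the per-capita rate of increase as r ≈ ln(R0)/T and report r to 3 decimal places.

R0 = Σ lx·mx = 0 + 1.5138 + 0.471 + 0.3768 + 0.1116 + 0.0208 = 2.494
Σ x·lx·mx = 4.1366; T = 4.1366/2.494 = 1.65862…
r ≈ ln(R0)/T = ln(2.494)/1.65862… = 0.55099… → 0.551

0.551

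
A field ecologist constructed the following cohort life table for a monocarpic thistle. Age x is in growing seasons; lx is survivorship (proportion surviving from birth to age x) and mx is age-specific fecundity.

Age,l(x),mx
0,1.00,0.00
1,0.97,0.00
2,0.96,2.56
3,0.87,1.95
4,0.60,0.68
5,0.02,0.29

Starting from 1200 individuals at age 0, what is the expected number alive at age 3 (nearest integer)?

Expected survivors = N0 · l_3 = 1200 × 0.87 = 1044 → 1044

1044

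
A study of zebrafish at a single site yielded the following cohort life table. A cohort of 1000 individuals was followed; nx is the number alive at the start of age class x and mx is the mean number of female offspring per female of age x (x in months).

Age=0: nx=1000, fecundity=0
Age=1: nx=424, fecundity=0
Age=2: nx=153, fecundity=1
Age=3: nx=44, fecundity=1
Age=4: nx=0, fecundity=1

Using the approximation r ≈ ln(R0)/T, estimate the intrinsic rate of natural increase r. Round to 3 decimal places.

-0.731

lx = nx/n0 = nx/1000: 1, 0.424, 0.153, 0.044, 0
R0 = Σ lx·mx = 0 + 0 + 0.153 + 0.044 + 0 = 0.197
Σ x·lx·mx = 0.438; T = 0.438/0.197 = 2.22335…
r ≈ ln(R0)/T = ln(0.197)/2.22335… = -0.73068… → -0.731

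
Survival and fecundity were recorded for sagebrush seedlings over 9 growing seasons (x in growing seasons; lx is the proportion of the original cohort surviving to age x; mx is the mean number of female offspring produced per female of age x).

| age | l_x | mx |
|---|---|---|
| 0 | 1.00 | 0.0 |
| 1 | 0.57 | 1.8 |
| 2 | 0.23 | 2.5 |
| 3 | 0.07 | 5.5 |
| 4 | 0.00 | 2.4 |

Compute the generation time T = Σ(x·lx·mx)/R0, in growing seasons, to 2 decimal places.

lx·mx: 0, 1.026, 0.575, 0.385, 0 → R0 = 1.986
x·lx·mx: 0, 1.026, 1.15, 1.155, 0 → Σ = 3.331
T = 3.331 / 1.986 = 1.677241… → 1.68

1.68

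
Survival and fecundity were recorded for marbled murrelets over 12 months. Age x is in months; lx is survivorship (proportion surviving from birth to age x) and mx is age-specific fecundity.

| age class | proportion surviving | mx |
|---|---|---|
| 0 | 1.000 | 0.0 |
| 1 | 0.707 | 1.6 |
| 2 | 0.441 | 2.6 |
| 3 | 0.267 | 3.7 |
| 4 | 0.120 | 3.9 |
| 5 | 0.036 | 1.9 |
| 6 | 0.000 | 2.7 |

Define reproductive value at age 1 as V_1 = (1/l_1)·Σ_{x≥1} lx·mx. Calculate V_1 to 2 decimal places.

lx·mx for x ≥ 1: 1.1312, 1.1466, 0.9879, 0.468, 0.0684, 0 → sum = 3.8021
V_1 = 3.8021 / l_1 = 3.8021 / 0.707 = 5.377793… → 5.38

5.38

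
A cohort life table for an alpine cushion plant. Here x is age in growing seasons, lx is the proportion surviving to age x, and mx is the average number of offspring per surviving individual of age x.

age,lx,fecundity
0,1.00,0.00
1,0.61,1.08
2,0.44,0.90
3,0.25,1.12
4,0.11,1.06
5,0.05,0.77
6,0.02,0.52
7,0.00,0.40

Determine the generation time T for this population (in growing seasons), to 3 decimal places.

2.008

lx·mx: 0, 0.6588, 0.396, 0.28, 0.1166, 0.0385, 0.0104, 0 → R0 = 1.5003
x·lx·mx: 0, 0.6588, 0.792, 0.84, 0.4664, 0.1925, 0.0624, 0 → Σ = 3.0121
T = 3.0121 / 1.5003 = 2.007665… → 2.008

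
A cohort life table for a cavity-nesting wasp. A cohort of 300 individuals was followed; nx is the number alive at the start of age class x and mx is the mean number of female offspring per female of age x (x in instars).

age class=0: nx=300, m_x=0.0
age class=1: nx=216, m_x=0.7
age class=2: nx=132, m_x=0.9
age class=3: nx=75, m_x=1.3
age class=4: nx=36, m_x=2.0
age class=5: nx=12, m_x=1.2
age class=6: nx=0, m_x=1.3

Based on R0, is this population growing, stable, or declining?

lx = nx/n0 = nx/300: 1, 0.72, 0.44, 0.25, 0.12, 0.04, 0
R0 = Σ lx·mx = 0 + 0.504 + 0.396 + 0.325 + 0.24 + 0.048 + 0 = 1.513
R0 > 1, so the population is growing.

growing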